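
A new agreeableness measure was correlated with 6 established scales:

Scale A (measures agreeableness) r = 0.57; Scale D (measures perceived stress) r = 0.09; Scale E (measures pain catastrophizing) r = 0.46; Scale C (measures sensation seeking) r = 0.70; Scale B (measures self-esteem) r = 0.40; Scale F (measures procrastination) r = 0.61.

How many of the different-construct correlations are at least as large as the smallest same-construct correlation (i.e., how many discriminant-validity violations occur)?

2

Convergent (same construct = agreeableness): Scale A.
Smallest convergent = 0.57. Discriminant values: 0.09, 0.46, 0.70, 0.40, 0.61; count ≥ 0.57 → 2.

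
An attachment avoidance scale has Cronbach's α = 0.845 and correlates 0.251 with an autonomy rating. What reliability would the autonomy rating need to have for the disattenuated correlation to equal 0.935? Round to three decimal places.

0.085

r_true = r_obs / √(r_xx · r_yy) ⇒ 0.935 = 0.251 / √(0.845 · r_yy).
√(0.845 · r_yy) = 0.251 / 0.935 = 0.2684; 0.845 · r_yy = 0.0720; r_yy = 0.0720 / 0.845 ≈ 0.085.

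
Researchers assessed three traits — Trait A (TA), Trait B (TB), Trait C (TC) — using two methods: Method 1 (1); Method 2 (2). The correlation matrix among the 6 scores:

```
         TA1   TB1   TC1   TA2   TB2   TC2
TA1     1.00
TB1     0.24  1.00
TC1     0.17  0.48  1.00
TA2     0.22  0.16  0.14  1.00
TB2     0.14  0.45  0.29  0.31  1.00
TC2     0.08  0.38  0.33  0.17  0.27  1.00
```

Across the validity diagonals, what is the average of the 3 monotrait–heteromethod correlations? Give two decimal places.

Convergent values: 0.22, 0.45, 0.33; mean = 1.00/3 = 0.33.

0.33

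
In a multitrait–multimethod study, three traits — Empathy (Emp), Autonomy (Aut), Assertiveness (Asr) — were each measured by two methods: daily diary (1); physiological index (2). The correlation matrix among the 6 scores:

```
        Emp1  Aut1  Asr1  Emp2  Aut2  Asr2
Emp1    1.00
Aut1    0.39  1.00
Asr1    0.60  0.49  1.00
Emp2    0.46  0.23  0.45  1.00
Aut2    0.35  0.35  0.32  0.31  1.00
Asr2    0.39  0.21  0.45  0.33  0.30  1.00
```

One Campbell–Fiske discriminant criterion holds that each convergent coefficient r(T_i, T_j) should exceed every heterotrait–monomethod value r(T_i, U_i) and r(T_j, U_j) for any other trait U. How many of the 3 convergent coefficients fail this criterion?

Convergent coefficients and their comparison sets:
Emp (methods 1·2): 0.46 vs {0.39, 0.31, 0.60, 0.33} → fail.
Aut (methods 1·2): 0.35 vs {0.39, 0.31, 0.49, 0.30} → fail.
Asr (methods 1·2): 0.45 vs {0.60, 0.33, 0.49, 0.30} → fail.
3 of 3 fail.

3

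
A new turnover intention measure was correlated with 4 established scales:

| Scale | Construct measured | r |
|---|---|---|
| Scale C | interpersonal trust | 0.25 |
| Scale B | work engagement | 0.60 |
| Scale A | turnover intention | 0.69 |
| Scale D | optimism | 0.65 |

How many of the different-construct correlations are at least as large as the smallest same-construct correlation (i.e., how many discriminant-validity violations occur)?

0

Convergent (same construct = turnover intention): Scale A.
Smallest convergent = 0.69. Discriminant values: 0.25, 0.60, 0.65; count ≥ 0.69 → 0.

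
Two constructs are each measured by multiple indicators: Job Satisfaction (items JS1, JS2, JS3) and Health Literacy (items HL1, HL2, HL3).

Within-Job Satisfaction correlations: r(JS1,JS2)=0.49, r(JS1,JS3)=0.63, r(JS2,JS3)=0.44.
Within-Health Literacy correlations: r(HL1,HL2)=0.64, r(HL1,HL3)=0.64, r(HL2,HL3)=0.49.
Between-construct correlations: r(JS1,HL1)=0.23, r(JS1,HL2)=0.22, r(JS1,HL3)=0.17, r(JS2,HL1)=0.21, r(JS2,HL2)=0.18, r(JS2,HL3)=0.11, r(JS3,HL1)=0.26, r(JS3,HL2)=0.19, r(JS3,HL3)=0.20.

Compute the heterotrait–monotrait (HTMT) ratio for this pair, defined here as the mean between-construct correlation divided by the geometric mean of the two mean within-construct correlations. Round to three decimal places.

Mean between = 1.77/9 = 0.1967.
Mean within-JS = 1.56/3 = 0.5200; mean within-HL = 1.77/3 = 0.5900.
Geometric mean = √(0.5200 × 0.5900) = 0.5539.
HTMT = 0.1967 / 0.5539 = 0.355.

0.355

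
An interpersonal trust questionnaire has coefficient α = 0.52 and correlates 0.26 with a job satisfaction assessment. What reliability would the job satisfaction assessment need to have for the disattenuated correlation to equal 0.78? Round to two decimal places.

r_true = r_obs / √(r_xx · r_yy) ⇒ 0.78 = 0.26 / √(0.52 · r_yy).
√(0.52 · r_yy) = 0.26 / 0.78 = 0.3333; 0.52 · r_yy = 0.1111; r_yy = 0.1111 / 0.52 ≈ 0.21.

0.21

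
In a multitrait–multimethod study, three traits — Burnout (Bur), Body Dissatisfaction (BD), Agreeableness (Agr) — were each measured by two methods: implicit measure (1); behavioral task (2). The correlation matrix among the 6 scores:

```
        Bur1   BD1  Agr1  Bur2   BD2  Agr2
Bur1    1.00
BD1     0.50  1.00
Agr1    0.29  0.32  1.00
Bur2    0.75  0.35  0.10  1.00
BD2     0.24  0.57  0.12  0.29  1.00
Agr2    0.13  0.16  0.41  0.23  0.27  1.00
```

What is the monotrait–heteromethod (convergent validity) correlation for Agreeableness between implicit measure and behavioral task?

Same trait (Agr), different methods: r(Agr1, Agr2) = 0.41.

0.41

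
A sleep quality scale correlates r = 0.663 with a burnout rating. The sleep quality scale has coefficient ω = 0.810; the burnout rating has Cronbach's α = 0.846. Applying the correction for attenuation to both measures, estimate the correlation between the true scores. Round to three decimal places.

r_true = r_obs / √(r_xx · r_yy) = 0.663 / √(0.810 × 0.846) = 0.663 / √0.685260 = 0.663 / 0.8278 ≈ 0.801.

0.801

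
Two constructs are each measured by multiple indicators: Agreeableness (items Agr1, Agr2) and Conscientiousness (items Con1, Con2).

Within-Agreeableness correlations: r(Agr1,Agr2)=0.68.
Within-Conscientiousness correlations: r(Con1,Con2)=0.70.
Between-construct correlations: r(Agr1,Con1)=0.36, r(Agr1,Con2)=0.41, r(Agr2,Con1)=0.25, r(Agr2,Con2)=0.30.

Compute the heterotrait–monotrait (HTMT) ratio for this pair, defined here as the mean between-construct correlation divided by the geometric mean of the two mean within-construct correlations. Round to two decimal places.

0.48

Between-construct mean = 1.32/4 = 0.3300.
Mean within-Agr = 0.68/1 = 0.6800; mean within-Con = 0.70/1 = 0.7000.
Geometric mean = √(0.6800 × 0.7000) = 0.6899.
HTMT = 0.3300 / 0.6899 = 0.48.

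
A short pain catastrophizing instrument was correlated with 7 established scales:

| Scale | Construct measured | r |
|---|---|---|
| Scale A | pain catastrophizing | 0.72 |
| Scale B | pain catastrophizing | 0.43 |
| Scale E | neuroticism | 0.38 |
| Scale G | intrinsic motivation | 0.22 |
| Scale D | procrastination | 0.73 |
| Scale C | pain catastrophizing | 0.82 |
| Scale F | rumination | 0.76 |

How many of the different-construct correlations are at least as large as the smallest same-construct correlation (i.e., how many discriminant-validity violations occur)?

2

Convergent (same construct = pain catastrophizing): Scale A, Scale B, Scale C.
Smallest convergent = 0.43. Discriminant values: 0.38, 0.22, 0.73, 0.76; count ≥ 0.43 → 2.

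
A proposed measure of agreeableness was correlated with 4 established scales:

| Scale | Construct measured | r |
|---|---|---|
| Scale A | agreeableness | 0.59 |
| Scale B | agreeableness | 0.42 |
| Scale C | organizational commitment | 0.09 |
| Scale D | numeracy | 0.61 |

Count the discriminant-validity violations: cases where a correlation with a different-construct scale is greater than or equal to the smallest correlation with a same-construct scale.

Convergent (same construct = agreeableness): Scale A, Scale B.
Smallest convergent = 0.42. Discriminant values: 0.09, 0.61; count ≥ 0.42 → 1.

1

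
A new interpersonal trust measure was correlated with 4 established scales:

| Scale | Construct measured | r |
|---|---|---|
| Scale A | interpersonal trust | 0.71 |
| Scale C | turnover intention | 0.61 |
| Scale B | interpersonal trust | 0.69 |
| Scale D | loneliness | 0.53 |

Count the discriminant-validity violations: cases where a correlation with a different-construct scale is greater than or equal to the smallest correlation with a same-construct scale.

0

Convergent (same construct = interpersonal trust): Scale A, Scale B.
Smallest convergent = 0.69. Discriminant values: 0.61, 0.53; count ≥ 0.69 → 0.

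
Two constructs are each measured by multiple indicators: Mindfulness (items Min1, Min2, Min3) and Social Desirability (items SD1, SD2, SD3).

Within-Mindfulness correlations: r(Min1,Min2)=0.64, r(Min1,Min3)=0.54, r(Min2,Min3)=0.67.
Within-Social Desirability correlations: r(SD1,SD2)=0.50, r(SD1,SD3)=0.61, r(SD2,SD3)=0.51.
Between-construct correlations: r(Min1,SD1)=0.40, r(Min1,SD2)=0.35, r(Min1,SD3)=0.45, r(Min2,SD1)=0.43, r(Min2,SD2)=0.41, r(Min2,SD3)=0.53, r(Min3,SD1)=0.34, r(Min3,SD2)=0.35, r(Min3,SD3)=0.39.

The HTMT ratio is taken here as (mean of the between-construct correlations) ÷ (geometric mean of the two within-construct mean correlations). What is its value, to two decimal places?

Between-construct mean = 3.65/9 = 0.4056.
Mean within-Min = 1.85/3 = 0.6167; mean within-SD = 1.62/3 = 0.5400.
Geometric mean = √(0.6167 × 0.5400) = 0.5771.
HTMT = 0.4056 / 0.5771 = 0.70.

0.70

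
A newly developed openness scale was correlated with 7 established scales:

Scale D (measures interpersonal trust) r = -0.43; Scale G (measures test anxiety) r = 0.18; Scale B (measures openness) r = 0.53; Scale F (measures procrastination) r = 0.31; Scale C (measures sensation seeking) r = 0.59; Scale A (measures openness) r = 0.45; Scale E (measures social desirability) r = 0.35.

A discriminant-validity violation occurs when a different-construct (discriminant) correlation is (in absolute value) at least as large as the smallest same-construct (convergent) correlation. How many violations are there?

Convergent (same construct = openness): Scale B, Scale A.
Smallest convergent = 0.45. Discriminant |r|: 0.43, 0.18, 0.31, 0.59, 0.35; count ≥ 0.45 → 1.

1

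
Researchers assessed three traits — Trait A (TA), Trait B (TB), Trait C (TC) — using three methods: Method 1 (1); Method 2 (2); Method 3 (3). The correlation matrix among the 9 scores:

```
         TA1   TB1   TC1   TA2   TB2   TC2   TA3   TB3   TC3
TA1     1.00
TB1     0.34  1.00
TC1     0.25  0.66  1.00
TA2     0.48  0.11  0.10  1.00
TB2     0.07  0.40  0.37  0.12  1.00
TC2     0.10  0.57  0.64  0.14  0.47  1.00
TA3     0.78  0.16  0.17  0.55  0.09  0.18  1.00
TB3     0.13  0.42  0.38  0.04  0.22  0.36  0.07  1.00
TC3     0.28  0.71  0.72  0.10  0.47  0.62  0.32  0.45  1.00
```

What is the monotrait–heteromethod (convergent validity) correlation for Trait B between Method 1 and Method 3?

Same trait (TB), different methods: r(TB1, TB3) = 0.42.

0.42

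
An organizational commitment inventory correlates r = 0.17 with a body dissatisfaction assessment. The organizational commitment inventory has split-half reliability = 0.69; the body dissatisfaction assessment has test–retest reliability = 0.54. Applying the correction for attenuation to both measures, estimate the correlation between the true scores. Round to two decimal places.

0.28

r_true = r_obs / √(r_xx · r_yy) = 0.17 / √(0.69 × 0.54) = 0.17 / √0.3726 = 0.17 / 0.6104 ≈ 0.28.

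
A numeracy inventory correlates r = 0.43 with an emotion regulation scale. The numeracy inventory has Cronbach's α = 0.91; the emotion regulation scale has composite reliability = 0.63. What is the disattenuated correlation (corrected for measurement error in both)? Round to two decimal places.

0.57

r_true = r_obs / √(r_xx · r_yy) = 0.43 / √(0.91 × 0.63) = 0.43 / √0.5733 = 0.43 / 0.7572 ≈ 0.57.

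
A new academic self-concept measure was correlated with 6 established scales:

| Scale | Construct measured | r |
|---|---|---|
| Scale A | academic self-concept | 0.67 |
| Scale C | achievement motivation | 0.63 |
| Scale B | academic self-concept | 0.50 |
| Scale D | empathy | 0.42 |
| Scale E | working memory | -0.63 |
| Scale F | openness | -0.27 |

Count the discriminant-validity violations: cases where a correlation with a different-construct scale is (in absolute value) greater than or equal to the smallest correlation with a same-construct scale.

Convergent (same construct = academic self-concept): Scale A, Scale B.
Smallest convergent = 0.50. Discriminant |r|: 0.63, 0.42, 0.63, 0.27; count ≥ 0.50 → 2.

2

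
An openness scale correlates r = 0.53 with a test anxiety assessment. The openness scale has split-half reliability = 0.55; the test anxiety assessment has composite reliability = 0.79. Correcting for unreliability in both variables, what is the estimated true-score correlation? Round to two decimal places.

0.80

r_true = r_obs / √(r_xx · r_yy) = 0.53 / √(0.55 × 0.79) = 0.53 / √0.4345 = 0.53 / 0.6592 ≈ 0.80.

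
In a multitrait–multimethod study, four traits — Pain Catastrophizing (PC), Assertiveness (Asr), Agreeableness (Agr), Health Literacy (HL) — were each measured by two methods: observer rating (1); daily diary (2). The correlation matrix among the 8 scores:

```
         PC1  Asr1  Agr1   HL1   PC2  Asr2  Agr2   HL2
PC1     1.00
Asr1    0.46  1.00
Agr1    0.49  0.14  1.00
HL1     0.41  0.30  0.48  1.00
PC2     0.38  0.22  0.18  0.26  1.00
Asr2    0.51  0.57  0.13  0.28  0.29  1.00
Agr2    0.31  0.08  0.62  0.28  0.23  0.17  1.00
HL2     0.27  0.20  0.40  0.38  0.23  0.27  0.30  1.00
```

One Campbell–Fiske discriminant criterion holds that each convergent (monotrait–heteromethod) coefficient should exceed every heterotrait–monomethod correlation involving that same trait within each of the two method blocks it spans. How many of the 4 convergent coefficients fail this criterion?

2

Checking each validity diagonal entry against its comparison values:
PC (methods 1·2): 0.38 vs {0.46, 0.29, 0.49, 0.23, 0.41, 0.23} → fail.
Asr (methods 1·2): 0.57 vs {0.46, 0.29, 0.14, 0.17, 0.30, 0.27} → pass.
Agr (methods 1·2): 0.62 vs {0.49, 0.23, 0.14, 0.17, 0.48, 0.30} → pass.
HL (methods 1·2): 0.38 vs {0.41, 0.23, 0.30, 0.27, 0.48, 0.30} → fail.
2 of 4 fail.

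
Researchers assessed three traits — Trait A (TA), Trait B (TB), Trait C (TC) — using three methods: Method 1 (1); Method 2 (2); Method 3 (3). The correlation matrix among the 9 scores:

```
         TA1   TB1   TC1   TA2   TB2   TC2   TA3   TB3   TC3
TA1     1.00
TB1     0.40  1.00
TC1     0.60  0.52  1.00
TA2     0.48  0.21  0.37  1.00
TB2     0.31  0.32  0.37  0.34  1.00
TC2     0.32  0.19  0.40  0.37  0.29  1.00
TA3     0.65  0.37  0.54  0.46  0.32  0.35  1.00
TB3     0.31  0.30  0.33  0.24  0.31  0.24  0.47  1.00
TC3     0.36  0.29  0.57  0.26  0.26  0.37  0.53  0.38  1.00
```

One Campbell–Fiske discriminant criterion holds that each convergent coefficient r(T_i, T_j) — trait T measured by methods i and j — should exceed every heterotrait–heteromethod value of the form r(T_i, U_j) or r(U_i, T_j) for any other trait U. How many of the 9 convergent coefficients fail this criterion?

3

Each convergent coefficient versus the relevant comparison correlations:
TA (methods 1·2): 0.48 vs {0.31, 0.21, 0.32, 0.37} → pass.
TA (methods 1·3): 0.65 vs {0.31, 0.37, 0.36, 0.54} → pass.
TA (methods 2·3): 0.46 vs {0.24, 0.32, 0.26, 0.35} → pass.
TB (methods 1·2): 0.32 vs {0.21, 0.31, 0.19, 0.37} → fail.
TB (methods 1·3): 0.30 vs {0.37, 0.31, 0.29, 0.33} → fail.
TB (methods 2·3): 0.31 vs {0.32, 0.24, 0.26, 0.24} → fail.
TC (methods 1·2): 0.40 vs {0.37, 0.32, 0.37, 0.19} → pass.
TC (methods 1·3): 0.57 vs {0.54, 0.36, 0.33, 0.29} → pass.
TC (methods 2·3): 0.37 vs {0.35, 0.26, 0.24, 0.26} → pass.
3 of 9 fail.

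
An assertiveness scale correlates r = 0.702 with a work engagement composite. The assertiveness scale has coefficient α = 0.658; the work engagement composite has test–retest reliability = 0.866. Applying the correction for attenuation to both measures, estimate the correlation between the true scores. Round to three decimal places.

0.930

r_true = r_obs / √(r_xx · r_yy) = 0.702 / √(0.658 × 0.866) = 0.702 / √0.569828 = 0.702 / 0.7549 ≈ 0.930.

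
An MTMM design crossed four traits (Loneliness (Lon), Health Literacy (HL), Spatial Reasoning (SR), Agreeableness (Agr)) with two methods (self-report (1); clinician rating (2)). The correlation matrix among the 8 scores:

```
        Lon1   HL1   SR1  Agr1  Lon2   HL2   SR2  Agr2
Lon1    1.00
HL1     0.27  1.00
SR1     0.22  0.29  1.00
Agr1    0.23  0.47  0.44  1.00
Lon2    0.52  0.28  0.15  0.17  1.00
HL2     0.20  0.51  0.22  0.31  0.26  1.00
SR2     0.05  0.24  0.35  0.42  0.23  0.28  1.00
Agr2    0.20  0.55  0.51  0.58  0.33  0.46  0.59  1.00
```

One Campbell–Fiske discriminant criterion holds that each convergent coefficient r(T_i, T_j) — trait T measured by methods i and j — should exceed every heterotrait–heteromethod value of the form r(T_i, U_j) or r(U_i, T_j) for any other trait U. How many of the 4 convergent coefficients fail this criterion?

2

Convergent coefficients and their comparison sets:
Lon (methods 1·2): 0.52 vs {0.20, 0.28, 0.05, 0.15, 0.20, 0.17} → pass.
HL (methods 1·2): 0.51 vs {0.28, 0.20, 0.24, 0.22, 0.55, 0.31} → fail.
SR (methods 1·2): 0.35 vs {0.15, 0.05, 0.22, 0.24, 0.51, 0.42} → fail.
Agr (methods 1·2): 0.58 vs {0.17, 0.20, 0.31, 0.55, 0.42, 0.51} → pass.
2 of 4 fail.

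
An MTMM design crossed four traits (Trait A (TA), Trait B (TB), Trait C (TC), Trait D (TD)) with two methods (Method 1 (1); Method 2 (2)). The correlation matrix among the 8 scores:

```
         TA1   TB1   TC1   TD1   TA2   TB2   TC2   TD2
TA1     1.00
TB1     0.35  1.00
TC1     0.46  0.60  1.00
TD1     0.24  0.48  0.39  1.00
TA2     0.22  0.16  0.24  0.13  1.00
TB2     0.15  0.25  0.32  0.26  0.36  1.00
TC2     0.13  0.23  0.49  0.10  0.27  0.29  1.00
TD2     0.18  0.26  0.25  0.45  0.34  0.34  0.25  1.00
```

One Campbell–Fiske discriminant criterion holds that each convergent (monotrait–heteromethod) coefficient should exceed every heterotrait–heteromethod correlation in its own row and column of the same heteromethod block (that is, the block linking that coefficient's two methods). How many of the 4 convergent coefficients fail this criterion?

Each convergent coefficient versus the relevant comparison correlations:
TA (methods 1·2): 0.22 vs {0.15, 0.16, 0.13, 0.24, 0.18, 0.13} → fail.
TB (methods 1·2): 0.25 vs {0.16, 0.15, 0.23, 0.32, 0.26, 0.26} → fail.
TC (methods 1·2): 0.49 vs {0.24, 0.13, 0.32, 0.23, 0.25, 0.10} → pass.
TD (methods 1·2): 0.45 vs {0.13, 0.18, 0.26, 0.26, 0.10, 0.25} → pass.
2 of 4 fail.

2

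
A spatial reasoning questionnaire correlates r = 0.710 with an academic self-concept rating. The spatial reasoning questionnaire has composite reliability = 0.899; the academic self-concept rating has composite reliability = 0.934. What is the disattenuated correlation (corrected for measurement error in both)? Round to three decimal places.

0.775

r_true = r_obs / √(r_xx · r_yy) = 0.710 / √(0.899 × 0.934) = 0.710 / √0.839666 = 0.710 / 0.9163 ≈ 0.775.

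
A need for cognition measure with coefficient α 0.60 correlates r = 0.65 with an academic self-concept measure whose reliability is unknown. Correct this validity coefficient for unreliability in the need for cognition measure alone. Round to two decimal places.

0.84

Single correction: r_c = r_obs / √r_xx = 0.65 / √0.60 = 0.65 / 0.7746 ≈ 0.84.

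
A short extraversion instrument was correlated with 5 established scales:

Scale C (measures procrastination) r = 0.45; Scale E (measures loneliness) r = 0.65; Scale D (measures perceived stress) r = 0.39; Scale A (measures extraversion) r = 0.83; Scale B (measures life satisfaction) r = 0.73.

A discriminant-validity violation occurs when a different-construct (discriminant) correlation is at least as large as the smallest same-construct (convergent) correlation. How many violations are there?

Convergent (same construct = extraversion): Scale A.
Smallest convergent = 0.83. Discriminant values: 0.45, 0.65, 0.39, 0.73; count ≥ 0.83 → 0.

0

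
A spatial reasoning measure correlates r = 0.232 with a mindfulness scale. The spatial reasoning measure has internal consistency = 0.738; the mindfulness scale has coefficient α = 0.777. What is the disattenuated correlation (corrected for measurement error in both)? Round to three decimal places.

r_true = r_obs / √(r_xx · r_yy) = 0.232 / √(0.738 × 0.777) = 0.232 / √0.573426 = 0.232 / 0.7572 ≈ 0.306.

0.306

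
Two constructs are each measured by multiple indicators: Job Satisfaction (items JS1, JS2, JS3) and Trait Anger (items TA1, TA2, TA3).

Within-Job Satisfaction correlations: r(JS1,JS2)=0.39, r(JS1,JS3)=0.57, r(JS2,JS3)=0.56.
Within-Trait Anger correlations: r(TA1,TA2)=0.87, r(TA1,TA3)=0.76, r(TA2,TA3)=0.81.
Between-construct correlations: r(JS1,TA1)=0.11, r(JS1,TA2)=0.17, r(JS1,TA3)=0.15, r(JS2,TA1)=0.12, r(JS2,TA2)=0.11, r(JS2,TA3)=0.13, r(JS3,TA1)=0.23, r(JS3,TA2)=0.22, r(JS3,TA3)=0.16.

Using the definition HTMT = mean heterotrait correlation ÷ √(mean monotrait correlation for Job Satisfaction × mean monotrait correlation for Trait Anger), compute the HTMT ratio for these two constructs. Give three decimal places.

0.242

Mean between = 1.40/9 = 0.1556.
Mean within-JS = 1.52/3 = 0.5067; mean within-TA = 2.44/3 = 0.8133.
Geometric mean = √(0.5067 × 0.8133) = 0.6419.
HTMT = 0.1556 / 0.6419 = 0.242.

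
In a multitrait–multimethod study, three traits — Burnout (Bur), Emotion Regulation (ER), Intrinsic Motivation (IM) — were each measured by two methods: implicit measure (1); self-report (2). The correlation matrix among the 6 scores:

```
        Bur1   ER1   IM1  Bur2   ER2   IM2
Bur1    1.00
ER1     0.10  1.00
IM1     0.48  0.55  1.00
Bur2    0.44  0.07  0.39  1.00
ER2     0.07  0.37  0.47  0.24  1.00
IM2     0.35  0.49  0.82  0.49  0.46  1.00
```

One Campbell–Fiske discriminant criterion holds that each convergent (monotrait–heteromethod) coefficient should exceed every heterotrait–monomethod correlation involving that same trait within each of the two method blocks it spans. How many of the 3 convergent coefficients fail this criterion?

2

Checking each validity diagonal entry against its comparison values:
Bur (methods 1·2): 0.44 vs {0.10, 0.24, 0.48, 0.49} → fail.
ER (methods 1·2): 0.37 vs {0.10, 0.24, 0.55, 0.46} → fail.
IM (methods 1·2): 0.82 vs {0.48, 0.49, 0.55, 0.46} → pass.
2 of 3 fail.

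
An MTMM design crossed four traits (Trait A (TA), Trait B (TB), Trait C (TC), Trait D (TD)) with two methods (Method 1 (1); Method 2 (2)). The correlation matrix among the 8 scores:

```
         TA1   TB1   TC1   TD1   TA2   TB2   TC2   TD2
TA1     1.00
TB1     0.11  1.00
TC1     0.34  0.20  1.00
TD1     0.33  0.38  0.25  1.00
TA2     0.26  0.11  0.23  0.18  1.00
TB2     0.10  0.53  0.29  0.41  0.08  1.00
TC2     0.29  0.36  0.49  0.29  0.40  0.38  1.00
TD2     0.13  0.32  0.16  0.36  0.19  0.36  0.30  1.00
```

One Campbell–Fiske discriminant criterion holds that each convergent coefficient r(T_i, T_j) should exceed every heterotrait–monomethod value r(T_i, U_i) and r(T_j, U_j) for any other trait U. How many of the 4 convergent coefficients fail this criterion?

2

Checking each validity diagonal entry against its comparison values:
TA (methods 1·2): 0.26 vs {0.11, 0.08, 0.34, 0.40, 0.33, 0.19} → fail.
TB (methods 1·2): 0.53 vs {0.11, 0.08, 0.20, 0.38, 0.38, 0.36} → pass.
TC (methods 1·2): 0.49 vs {0.34, 0.40, 0.20, 0.38, 0.25, 0.30} → pass.
TD (methods 1·2): 0.36 vs {0.33, 0.19, 0.38, 0.36, 0.25, 0.30} → fail.
2 of 4 fail.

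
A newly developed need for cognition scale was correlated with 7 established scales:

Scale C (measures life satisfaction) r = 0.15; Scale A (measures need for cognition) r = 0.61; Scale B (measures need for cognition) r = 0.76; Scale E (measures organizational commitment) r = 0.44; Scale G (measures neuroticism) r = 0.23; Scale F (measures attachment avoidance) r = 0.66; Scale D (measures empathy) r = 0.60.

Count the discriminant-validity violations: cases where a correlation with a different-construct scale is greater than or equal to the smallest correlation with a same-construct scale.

Convergent (same construct = need for cognition): Scale A, Scale B.
Smallest convergent = 0.61. Discriminant values: 0.15, 0.44, 0.23, 0.66, 0.60; count ≥ 0.61 → 1.

1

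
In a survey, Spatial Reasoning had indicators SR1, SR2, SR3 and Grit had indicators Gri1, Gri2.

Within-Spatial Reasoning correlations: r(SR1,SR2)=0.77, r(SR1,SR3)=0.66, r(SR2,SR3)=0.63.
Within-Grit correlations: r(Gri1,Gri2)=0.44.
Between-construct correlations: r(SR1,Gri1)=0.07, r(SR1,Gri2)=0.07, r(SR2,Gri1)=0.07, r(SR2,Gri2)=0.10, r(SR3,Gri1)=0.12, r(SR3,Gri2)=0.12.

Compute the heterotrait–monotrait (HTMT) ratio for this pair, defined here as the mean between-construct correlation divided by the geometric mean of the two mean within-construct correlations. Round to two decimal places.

0.17

Mean heterotrait r = 0.55/6 = 0.0917.
Mean within-SR = 2.06/3 = 0.6867; mean within-Gri = 0.44/1 = 0.4400.
Geometric mean = √(0.6867 × 0.4400) = 0.5497.
HTMT = 0.0917 / 0.5497 = 0.17.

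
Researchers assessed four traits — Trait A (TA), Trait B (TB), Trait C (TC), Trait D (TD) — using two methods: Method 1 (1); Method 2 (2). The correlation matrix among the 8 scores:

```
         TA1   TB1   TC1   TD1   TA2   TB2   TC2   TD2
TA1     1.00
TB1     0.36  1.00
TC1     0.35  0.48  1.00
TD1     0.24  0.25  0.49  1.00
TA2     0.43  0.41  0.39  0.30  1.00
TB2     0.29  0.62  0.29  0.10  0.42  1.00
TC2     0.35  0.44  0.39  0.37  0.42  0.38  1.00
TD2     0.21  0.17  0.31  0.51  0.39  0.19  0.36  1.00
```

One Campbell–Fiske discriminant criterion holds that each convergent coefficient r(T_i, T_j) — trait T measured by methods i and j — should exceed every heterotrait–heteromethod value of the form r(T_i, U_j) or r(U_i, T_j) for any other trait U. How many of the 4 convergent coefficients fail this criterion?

Checking each validity diagonal entry against its comparison values:
TA (methods 1·2): 0.43 vs {0.29, 0.41, 0.35, 0.39, 0.21, 0.30} → pass.
TB (methods 1·2): 0.62 vs {0.41, 0.29, 0.44, 0.29, 0.17, 0.10} → pass.
TC (methods 1·2): 0.39 vs {0.39, 0.35, 0.29, 0.44, 0.31, 0.37} → fail.
TD (methods 1·2): 0.51 vs {0.30, 0.21, 0.10, 0.17, 0.37, 0.31} → pass.
1 of 4 fail.

1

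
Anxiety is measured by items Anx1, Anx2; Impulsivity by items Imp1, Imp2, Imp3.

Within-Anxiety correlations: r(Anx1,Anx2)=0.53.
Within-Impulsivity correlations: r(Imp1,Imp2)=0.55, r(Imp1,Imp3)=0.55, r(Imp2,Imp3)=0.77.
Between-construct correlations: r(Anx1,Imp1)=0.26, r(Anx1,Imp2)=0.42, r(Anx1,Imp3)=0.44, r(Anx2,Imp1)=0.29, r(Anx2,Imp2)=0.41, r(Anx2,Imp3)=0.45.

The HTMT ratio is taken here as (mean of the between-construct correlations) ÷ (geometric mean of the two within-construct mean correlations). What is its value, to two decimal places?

0.66

Mean heterotrait r = 2.27/6 = 0.3783.
Mean within-Anx = 0.53/1 = 0.5300; mean within-Imp = 1.87/3 = 0.6233.
Geometric mean = √(0.5300 × 0.6233) = 0.5748.
HTMT = 0.3783 / 0.5748 = 0.66.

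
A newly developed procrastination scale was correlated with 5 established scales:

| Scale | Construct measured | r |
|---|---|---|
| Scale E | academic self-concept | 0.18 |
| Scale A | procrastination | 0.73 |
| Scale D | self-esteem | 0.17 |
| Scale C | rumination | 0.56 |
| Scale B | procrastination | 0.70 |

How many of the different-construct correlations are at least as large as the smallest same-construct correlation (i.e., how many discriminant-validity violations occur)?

0

Convergent (same construct = procrastination): Scale A, Scale B.
Smallest convergent = 0.70. Discriminant values: 0.18, 0.17, 0.56; count ≥ 0.70 → 0.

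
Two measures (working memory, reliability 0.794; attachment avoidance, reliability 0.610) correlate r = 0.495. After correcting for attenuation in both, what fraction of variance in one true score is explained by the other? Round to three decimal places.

Disattenuated r = 0.495 / √(0.794 × 0.610) = 0.495 / 0.6959 = 0.7113.
Shared true-score variance = 0.7113² = 0.5059 ≈ 0.506.

0.506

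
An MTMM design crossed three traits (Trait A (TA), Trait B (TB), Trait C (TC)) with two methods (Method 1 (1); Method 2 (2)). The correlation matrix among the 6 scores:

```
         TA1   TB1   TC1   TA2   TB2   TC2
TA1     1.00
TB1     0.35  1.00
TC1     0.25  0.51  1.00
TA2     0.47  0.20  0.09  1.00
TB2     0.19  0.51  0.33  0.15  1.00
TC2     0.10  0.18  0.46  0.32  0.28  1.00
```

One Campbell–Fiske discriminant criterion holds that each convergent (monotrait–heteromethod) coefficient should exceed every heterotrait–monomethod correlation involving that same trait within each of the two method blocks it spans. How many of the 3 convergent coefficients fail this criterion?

Convergent coefficients and their comparison sets:
TA (methods 1·2): 0.47 vs {0.35, 0.15, 0.25, 0.32} → pass.
TB (methods 1·2): 0.51 vs {0.35, 0.15, 0.51, 0.28} → fail.
TC (methods 1·2): 0.46 vs {0.25, 0.32, 0.51, 0.28} → fail.
2 of 3 fail.

2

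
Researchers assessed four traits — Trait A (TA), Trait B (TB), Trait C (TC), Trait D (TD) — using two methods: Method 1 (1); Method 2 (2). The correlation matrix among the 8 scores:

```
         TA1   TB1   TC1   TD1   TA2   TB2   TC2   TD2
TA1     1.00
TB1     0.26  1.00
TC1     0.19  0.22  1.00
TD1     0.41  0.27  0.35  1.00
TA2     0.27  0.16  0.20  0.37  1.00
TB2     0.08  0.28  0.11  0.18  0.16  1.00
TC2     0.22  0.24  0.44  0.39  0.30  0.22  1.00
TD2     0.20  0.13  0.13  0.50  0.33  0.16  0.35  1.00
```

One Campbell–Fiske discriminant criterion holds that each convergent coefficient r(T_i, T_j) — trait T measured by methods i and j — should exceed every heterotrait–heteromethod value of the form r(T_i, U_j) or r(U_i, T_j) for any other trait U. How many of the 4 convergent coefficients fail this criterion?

1

Each convergent coefficient versus the relevant comparison correlations:
TA (methods 1·2): 0.27 vs {0.08, 0.16, 0.22, 0.20, 0.20, 0.37} → fail.
TB (methods 1·2): 0.28 vs {0.16, 0.08, 0.24, 0.11, 0.13, 0.18} → pass.
TC (methods 1·2): 0.44 vs {0.20, 0.22, 0.11, 0.24, 0.13, 0.39} → pass.
TD (methods 1·2): 0.50 vs {0.37, 0.20, 0.18, 0.13, 0.39, 0.13} → pass.
1 of 4 fail.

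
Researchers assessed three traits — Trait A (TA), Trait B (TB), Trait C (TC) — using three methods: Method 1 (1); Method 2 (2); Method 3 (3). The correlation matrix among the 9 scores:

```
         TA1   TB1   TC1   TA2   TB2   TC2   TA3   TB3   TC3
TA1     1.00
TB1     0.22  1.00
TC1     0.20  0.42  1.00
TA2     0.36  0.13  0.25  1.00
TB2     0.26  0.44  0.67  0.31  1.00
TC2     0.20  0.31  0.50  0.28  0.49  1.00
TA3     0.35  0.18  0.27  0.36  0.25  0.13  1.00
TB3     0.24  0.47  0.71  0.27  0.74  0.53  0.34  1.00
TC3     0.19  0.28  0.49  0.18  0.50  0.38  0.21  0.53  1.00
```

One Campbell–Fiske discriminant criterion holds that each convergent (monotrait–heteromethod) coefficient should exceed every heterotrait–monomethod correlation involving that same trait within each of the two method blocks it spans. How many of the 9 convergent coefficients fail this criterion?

4

Checking each validity diagonal entry against its comparison values:
TA (methods 1·2): 0.36 vs {0.22, 0.31, 0.20, 0.28} → pass.
TA (methods 1·3): 0.35 vs {0.22, 0.34, 0.20, 0.21} → pass.
TA (methods 2·3): 0.36 vs {0.31, 0.34, 0.28, 0.21} → pass.
TB (methods 1·2): 0.44 vs {0.22, 0.31, 0.42, 0.49} → fail.
TB (methods 1·3): 0.47 vs {0.22, 0.34, 0.42, 0.53} → fail.
TB (methods 2·3): 0.74 vs {0.31, 0.34, 0.49, 0.53} → pass.
TC (methods 1·2): 0.50 vs {0.20, 0.28, 0.42, 0.49} → pass.
TC (methods 1·3): 0.49 vs {0.20, 0.21, 0.42, 0.53} → fail.
TC (methods 2·3): 0.38 vs {0.28, 0.21, 0.49, 0.53} → fail.
4 of 9 fail.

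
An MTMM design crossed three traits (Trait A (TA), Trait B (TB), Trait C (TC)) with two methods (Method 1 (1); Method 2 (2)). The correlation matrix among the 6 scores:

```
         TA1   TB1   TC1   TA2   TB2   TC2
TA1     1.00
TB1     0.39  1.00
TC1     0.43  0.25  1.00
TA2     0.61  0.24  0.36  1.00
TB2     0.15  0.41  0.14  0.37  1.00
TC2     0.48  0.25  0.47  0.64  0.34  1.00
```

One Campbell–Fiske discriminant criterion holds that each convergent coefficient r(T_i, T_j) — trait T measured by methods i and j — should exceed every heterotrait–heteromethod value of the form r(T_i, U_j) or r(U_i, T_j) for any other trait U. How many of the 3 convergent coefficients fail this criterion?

Each convergent coefficient versus the relevant comparison correlations:
TA (methods 1·2): 0.61 vs {0.15, 0.24, 0.48, 0.36} → pass.
TB (methods 1·2): 0.41 vs {0.24, 0.15, 0.25, 0.14} → pass.
TC (methods 1·2): 0.47 vs {0.36, 0.48, 0.14, 0.25} → fail.
1 of 3 fail.

1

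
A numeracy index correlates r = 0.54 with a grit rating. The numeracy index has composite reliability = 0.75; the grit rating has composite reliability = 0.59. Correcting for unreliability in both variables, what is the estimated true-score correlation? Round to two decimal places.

r_true = r_obs / √(r_xx · r_yy) = 0.54 / √(0.75 × 0.59) = 0.54 / √0.4425 = 0.54 / 0.6652 ≈ 0.81.

0.81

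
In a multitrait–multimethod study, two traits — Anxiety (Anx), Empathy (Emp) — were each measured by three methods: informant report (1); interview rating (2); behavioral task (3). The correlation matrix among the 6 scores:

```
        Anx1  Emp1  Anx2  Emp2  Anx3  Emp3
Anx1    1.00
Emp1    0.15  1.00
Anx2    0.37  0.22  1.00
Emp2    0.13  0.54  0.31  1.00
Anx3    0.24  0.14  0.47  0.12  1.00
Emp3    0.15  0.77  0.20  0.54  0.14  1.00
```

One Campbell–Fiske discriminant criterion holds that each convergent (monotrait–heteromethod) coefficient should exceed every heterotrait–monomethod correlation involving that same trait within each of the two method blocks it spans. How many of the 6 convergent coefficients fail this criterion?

Convergent coefficients and their comparison sets:
Anx (methods 1·2): 0.37 vs {0.15, 0.31} → pass.
Anx (methods 1·3): 0.24 vs {0.15, 0.14} → pass.
Anx (methods 2·3): 0.47 vs {0.31, 0.14} → pass.
Emp (methods 1·2): 0.54 vs {0.15, 0.31} → pass.
Emp (methods 1·3): 0.77 vs {0.15, 0.14} → pass.
Emp (methods 2·3): 0.54 vs {0.31, 0.14} → pass.
0 of 6 fail.

0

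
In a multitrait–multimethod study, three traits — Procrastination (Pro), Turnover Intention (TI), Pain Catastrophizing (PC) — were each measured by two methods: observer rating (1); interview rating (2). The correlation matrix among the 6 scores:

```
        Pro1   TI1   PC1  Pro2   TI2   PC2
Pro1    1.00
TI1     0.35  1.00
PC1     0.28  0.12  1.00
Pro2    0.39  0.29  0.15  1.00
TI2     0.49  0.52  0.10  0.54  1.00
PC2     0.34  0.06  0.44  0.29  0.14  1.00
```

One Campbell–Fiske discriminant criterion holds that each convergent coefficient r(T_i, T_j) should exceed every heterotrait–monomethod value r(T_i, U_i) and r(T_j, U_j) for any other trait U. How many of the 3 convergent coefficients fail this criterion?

Convergent coefficients and their comparison sets:
Pro (methods 1·2): 0.39 vs {0.35, 0.54, 0.28, 0.29} → fail.
TI (methods 1·2): 0.52 vs {0.35, 0.54, 0.12, 0.14} → fail.
PC (methods 1·2): 0.44 vs {0.28, 0.29, 0.12, 0.14} → pass.
2 of 3 fail.

2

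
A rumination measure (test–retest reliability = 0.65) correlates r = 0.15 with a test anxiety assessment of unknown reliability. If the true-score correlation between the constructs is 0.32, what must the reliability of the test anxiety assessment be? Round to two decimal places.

r_true = r_obs / √(r_xx · r_yy) ⇒ 0.32 = 0.15 / √(0.65 · r_yy).
√(0.65 · r_yy) = 0.15 / 0.32 = 0.4688; 0.65 · r_yy = 0.2198; r_yy = 0.2198 / 0.65 ≈ 0.34.

0.34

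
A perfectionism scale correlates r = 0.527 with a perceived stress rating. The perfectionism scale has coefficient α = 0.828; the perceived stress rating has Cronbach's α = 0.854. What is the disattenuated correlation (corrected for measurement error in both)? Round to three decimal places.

r_true = r_obs / √(r_xx · r_yy) = 0.527 / √(0.828 × 0.854) = 0.527 / √0.707112 = 0.527 / 0.8409 ≈ 0.627.

0.627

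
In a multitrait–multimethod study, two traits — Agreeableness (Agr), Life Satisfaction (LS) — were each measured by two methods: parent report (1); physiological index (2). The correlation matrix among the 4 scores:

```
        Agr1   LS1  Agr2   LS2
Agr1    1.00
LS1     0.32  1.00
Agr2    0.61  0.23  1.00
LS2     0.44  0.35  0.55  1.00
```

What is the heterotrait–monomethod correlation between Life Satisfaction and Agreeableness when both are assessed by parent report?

Different traits, same method: r(LS1, Agr1) = 0.32.

0.32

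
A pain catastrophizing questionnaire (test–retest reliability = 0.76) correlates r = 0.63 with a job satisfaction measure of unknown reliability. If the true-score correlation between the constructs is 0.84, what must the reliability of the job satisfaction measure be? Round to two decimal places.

0.74

r_true = r_obs / √(r_xx · r_yy) ⇒ 0.84 = 0.63 / √(0.76 · r_yy).
√(0.76 · r_yy) = 0.63 / 0.84 = 0.7500; 0.76 · r_yy = 0.5625; r_yy = 0.5625 / 0.76 ≈ 0.74.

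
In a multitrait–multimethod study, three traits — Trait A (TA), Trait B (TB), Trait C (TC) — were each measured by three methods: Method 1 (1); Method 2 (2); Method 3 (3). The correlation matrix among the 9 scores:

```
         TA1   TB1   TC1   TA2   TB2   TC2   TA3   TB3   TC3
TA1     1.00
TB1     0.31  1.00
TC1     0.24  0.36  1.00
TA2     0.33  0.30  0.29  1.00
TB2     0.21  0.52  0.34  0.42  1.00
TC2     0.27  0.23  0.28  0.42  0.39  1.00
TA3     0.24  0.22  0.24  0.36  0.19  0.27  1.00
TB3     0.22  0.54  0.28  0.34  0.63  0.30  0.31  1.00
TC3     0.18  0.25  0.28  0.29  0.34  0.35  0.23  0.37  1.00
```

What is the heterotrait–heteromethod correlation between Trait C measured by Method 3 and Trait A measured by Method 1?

Different traits and methods: r(TC3, TA1) = 0.18.

0.18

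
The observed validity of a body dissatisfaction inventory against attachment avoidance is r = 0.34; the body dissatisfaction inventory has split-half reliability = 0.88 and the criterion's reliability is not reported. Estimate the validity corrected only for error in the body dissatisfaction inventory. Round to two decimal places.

Single correction: r_c = r_obs / √r_xx = 0.34 / √0.88 = 0.34 / 0.9381 ≈ 0.36.

0.36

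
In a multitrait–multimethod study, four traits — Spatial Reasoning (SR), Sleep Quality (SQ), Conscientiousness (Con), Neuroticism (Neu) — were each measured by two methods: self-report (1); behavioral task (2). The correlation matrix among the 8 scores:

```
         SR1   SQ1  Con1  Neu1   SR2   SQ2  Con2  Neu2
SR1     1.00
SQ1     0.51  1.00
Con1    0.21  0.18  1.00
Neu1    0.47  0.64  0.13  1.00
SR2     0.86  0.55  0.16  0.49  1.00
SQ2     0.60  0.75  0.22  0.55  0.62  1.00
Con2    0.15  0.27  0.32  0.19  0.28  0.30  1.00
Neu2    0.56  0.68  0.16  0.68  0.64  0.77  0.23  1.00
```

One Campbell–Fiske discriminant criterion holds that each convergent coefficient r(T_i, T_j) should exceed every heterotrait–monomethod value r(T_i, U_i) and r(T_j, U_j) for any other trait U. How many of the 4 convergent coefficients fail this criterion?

Checking each validity diagonal entry against its comparison values:
SR (methods 1·2): 0.86 vs {0.51, 0.62, 0.21, 0.28, 0.47, 0.64} → pass.
SQ (methods 1·2): 0.75 vs {0.51, 0.62, 0.18, 0.30, 0.64, 0.77} → fail.
Con (methods 1·2): 0.32 vs {0.21, 0.28, 0.18, 0.30, 0.13, 0.23} → pass.
Neu (methods 1·2): 0.68 vs {0.47, 0.64, 0.64, 0.77, 0.13, 0.23} → fail.
2 of 4 fail.

2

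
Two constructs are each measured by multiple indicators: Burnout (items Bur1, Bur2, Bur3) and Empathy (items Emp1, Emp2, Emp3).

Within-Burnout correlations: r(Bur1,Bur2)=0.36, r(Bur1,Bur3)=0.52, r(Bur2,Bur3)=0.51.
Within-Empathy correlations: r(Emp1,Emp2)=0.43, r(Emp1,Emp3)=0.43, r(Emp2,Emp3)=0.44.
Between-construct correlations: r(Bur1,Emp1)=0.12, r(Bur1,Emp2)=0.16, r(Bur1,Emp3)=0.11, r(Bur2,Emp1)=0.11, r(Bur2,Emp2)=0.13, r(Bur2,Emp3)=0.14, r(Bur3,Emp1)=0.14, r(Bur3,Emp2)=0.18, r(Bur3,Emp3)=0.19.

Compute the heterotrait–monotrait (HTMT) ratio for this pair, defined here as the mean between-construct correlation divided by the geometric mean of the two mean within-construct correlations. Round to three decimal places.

0.317

Mean between = 1.28/9 = 0.1422.
Mean within-Bur = 1.39/3 = 0.4633; mean within-Emp = 1.30/3 = 0.4333.
Geometric mean = √(0.4633 × 0.4333) = 0.4480.
HTMT = 0.1422 / 0.4480 = 0.317.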